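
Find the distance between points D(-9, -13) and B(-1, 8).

d = sqrt((8)^2 + (21)^2) = sqrt(505)

sqrt(505)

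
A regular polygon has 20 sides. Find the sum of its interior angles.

The sum of interior angles of an n-sided polygon is (n - 2) * 180.
For n = 20: (20 - 2) * 180 = 18 * 180 = 3240 degrees.

3240 degrees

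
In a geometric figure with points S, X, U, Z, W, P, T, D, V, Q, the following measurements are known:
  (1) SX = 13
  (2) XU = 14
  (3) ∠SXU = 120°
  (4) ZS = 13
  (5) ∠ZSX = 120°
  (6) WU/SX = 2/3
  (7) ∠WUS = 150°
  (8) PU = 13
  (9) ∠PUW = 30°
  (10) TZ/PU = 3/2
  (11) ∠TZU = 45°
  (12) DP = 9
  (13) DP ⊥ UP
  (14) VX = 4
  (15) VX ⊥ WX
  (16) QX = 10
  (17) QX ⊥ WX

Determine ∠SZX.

Step 1: By the law of cosines on triangle ZSX: ZX² = 13² + 13² − 2·13·13·cos(120°) = 507, so ZX = 13·√3.
Step 2: By the inverse law of cosines on triangle SZX: cos(∠SZX) = (13² + (13·√3)² − 13²) / (2·13·13·√3) = 507/585.43 = 0.866, so ∠SZX = 30°.

Therefore, the measure of angle ∠SZX = 30°.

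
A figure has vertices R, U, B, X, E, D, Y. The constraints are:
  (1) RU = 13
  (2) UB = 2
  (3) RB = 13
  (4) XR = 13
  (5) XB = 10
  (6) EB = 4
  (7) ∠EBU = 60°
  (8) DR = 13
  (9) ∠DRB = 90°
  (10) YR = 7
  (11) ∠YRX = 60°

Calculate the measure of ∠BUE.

Step 1: By the law of cosines on triangle UBE: UE² = 2² + 4² − 2·2·4·cos(60°) = 12, so UE = 2·√3.
Step 2: By the inverse law of cosines on triangle BUE: cos(∠BUE) = (2² + (2·√3)² − 4²) / (2·2·2·√3) = 0/13.86 = 0, so ∠BUE = 90°.

Therefore, the measure of angle ∠BUE = 90°.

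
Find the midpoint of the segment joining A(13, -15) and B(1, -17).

M = ((x₁ + x₂)/2, (y₁ + y₂)/2)
= ((13 + 1)/2, (-15 + -17)/2)
= (14/2, -32/2) = (7, -16)

(7, -16)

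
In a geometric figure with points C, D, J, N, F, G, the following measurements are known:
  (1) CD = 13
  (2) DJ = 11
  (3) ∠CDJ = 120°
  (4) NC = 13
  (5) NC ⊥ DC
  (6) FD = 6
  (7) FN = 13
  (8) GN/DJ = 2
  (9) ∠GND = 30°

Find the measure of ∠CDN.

Step 1: By the law of cosines on triangle DCN: DN² = 13² + 13² − 2·13·13·cos(90°) = 338, so DN = 13·√2.
Step 2: By the inverse law of cosines on triangle CDN: cos(∠CDN) = (13² + (13·√2)² − 13²) / (2·13·13·√2) = 338/478 = 0.7071, so ∠CDN = 45°.

Therefore, the measure of angle ∠CDN = 45°.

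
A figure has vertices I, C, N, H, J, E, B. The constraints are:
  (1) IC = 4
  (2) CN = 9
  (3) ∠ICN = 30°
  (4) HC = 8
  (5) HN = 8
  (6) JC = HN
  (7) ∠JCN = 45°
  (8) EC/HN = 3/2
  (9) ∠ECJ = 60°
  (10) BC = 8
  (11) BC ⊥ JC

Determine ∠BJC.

From the given relations: JC = HN = 8.
Step 1: By the law of cosines on triangle JCB: JB² = 8² + 8² − 2·8·8·cos(90°) = 128, so JB = 8·√2.
Step 2: By the inverse law of cosines on triangle BJC: cos(∠BJC) = ((8·√2)² + 8² − 8²) / (2·8·√2·8) = 128/181.02 = 0.7071, so ∠BJC = 45°.

Therefore, the measure of angle ∠BJC = 45°.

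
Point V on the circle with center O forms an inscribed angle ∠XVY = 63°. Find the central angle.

Central angle = 2 × 63° = 126° (inscribed angle theorem).

126°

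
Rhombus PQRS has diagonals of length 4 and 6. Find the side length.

Half-diagonals are 2 and 3. side = sqrt(2^2 + 3^2) = sqrt(13)

sqrt(13)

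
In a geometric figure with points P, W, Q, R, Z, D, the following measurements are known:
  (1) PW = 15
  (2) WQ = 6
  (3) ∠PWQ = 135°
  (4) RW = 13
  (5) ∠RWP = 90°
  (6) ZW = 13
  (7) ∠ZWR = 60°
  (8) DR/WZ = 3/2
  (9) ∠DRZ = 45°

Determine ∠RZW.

Step 1: By the law of cosines on triangle ZWR: ZR² = 13² + 13² − 2·13·13·cos(60°) = 169, so ZR = 13.
Step 2: By the inverse law of cosines on triangle RZW: cos(∠RZW) = (13² + 13² − 13²) / (2·13·13) = 169/338 = 0.5, so ∠RZW = 60°.

Therefore, the measure of angle ∠RZW = 60°.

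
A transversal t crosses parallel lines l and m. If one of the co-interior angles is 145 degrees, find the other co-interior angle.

Co-interior angles sum to 180: 180 - 145 = 35 degrees.

35 degrees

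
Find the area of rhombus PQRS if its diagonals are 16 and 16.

The diagonals of a rhombus divide it into four right triangles.
Each triangle has legs 16/ 2 = 8 and 16/2 = 8, so each has area (1/2)*8*8 = 32.
Four such triangles give total area = (d1 * d2) / 2 = 128.

128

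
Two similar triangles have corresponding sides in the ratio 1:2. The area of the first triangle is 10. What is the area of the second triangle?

For similar figures, the area ratio equals the square of the side ratio.
Side ratio (the first triangle to the second triangle) = 1:2, so area ratio = 1^2:2^2 = 1:4.
If the area of the first triangle is 10, then the area of the second triangle = 10 * (4/1) = 40.

40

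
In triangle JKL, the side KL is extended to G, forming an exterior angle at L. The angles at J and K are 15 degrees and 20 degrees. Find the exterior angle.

By the exterior angle theorem, an exterior angle of a triangle equals the sum of the two remote interior angles.
Exterior angle = angle J + angle K
Exterior angle = 15 + 20 = 35 degrees

35 degrees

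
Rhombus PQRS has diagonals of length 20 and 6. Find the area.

Area = (20 * 6) / 2 = 120 / 2 = 60

60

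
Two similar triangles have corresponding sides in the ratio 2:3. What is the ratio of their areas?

Area scales with the square of linear dimensions. If every length is multiplied by 2/3, then the area is multiplied by (2/3)^2 = 4/9.
The area ratio is 4:9.

4:9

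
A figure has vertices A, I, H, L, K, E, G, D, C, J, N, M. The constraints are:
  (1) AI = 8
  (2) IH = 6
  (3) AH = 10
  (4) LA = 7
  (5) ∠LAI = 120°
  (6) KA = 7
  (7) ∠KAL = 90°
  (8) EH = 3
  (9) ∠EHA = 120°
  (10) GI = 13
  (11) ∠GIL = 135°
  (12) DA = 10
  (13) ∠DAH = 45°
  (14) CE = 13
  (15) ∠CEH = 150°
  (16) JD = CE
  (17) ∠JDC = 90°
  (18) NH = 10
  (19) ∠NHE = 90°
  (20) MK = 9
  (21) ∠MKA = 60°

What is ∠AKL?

Step 1: By the law of cosines on triangle KAL: KL² = 7² + 7² − 2·7·7·cos(90°) = 98, so KL = 7·√2.
Step 2: By the inverse law of cosines on triangle AKL: cos(∠AKL) = (7² + (7·√2)² − 7²) / (2·7·7·√2) = 98/138.59 = 0.7071, so ∠AKL = 45°.

Therefore, the measure of angle ∠AKL = 45°.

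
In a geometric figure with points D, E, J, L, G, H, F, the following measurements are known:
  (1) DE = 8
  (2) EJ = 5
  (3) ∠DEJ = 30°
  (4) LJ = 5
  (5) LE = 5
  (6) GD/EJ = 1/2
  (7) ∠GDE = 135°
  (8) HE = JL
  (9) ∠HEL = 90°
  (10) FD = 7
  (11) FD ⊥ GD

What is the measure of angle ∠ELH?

From the given relations: HE = JL = 5.
Step 1: By the law of cosines on triangle LEH: LH² = 5² + 5² − 2·5·5·cos(90°) = 50, so LH = 5·√2.
Step 2: By the inverse law of cosines on triangle ELH: cos(∠ELH) = (5² + (5·√2)² − 5²) / (2·5·5·√2) = 50/70.71 = 0.7071, so ∠ELH = 45°.

Therefore, the measure of angle ∠ELH = 45°.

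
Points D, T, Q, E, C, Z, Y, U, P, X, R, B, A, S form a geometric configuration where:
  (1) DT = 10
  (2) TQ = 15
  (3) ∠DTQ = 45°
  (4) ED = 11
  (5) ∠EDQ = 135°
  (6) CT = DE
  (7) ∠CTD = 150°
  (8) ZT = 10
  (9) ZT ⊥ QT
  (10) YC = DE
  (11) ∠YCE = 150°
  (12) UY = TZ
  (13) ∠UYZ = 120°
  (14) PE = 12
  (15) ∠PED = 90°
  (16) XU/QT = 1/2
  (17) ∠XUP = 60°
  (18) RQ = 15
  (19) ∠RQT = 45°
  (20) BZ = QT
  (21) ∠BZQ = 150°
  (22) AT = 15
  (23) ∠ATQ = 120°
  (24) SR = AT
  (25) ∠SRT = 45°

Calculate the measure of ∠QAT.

Step 1: By the law of cosines on triangle ATQ: AQ² = 15² + 15² − 2·15·15·cos(120°) = 675, so AQ = 15·√3.
Step 2: By the inverse law of cosines on triangle QAT: cos(∠QAT) = ((15·√3)² + 15² − 15²) / (2·15·√3·15) = 675/779.42 = 0.866, so ∠QAT = 30°.

Therefore, the measure of angle ∠QAT = 30°.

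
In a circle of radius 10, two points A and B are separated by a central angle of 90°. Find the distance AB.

Chord = 2(10) sin(45°) = 10*sqrt(2)

10*sqrt(2)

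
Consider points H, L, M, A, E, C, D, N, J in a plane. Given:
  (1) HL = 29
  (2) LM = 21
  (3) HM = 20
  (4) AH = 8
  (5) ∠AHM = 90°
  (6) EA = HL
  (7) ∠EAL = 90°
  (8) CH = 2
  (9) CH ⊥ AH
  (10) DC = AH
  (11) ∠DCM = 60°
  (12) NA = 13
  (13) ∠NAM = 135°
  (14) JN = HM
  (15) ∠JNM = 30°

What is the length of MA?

Step 1: By the law of cosines on triangle MHA: MA² = 20² + 8² − 2·20·8·cos(90°) = 464, so MA = 4·√29.

Therefore, the length of MA = 4·√29.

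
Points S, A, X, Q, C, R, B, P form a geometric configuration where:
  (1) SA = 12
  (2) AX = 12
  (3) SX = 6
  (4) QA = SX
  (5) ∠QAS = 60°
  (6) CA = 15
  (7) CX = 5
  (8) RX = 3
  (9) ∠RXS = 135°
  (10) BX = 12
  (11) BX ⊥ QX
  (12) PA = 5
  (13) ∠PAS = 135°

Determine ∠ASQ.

From the given relations: QA = SX = 6.
Step 1: By the law of cosines on triangle SAQ: SQ² = 12² + 6² − 2·12·6·cos(60°) = 108, so SQ = 6·√3.
Step 2: By the inverse law of cosines on triangle ASQ: cos(∠ASQ) = (12² + (6·√3)² − 6²) / (2·12·6·√3) = 216/249.42 = 0.866, so ∠ASQ = 30°.

Therefore, the measure of angle ∠ASQ = 30°.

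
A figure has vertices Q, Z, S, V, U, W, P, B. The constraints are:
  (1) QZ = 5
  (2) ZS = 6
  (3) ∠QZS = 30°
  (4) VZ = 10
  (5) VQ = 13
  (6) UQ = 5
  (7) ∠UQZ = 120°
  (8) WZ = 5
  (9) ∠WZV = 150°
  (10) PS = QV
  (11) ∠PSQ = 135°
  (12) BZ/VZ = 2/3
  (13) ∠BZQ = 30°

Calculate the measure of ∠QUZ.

Step 1: By the law of cosines on triangle UQZ: UZ² = 5² + 5² − 2·5·5·cos(120°) = 75, so UZ = 5·√3.
Step 2: By the inverse law of cosines on triangle QUZ: cos(∠QUZ) = (5² + (5·√3)² − 5²) / (2·5·5·√3) = 75/86.6 = 0.866, so ∠QUZ = 30°.

Therefore, the measure of angle ∠QUZ = 30°.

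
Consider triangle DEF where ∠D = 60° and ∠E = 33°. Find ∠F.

The interior angles sum to 180°: angle F = 180 - 60 - 33 = 87°.
The triangle is acute (angles 60°, 33°, 87°).

87 degrees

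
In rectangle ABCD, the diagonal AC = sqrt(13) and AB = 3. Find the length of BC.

The diagonal of a rectangle forms a right triangle with the two sides.
Rearranging the Pythagorean theorem: missing side = sqrt(d^2 - known^2).
= sqrt(13 - 9) = sqrt(4) = 2.

2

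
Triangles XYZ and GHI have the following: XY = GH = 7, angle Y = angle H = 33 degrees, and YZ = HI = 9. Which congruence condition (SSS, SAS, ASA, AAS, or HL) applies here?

The given information matches SAS: Two pairs of corresponding sides and the included angle are equal (Side-Angle-Side).

SAS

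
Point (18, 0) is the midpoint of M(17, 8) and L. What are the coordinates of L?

Using the midpoint formula: M = ((x1 + x2)/2, (y1 + y2)/2)
We know M = (18, 0) and M = (17, 8)
For x: 18 = (17 + x2)/2, so x2 = 2*18 - 17 = 19
For y: 0 = (8 + y2)/2, so y2 = 2*0 - 8 = -8
L = (19, -8)

(19, -8)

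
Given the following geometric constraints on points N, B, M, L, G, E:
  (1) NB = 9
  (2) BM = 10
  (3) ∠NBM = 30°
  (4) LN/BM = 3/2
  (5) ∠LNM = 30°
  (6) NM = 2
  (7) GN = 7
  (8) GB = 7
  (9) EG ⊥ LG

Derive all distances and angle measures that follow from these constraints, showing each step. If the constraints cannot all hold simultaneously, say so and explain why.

These constraints are not satisfiable: (1), (2) and (3) already determine NM: by the law of cosines NM² = 9² + 10² − 2·9·10·cos(30°) = 25.12, so NM ≈ 5.01, which contradicts (6) NM = 2. No planar figure meets all of them, so nothing further can be derived.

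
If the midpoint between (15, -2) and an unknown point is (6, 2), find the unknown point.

Using the midpoint formula: M = ((x1 + x2)/2, (y1 + y2)/2)
We know M = (6, 2) and B = (15, -2)
For x: 6 = (15 + x2)/2, so x2 = 2*6 - 15 = -3
For y: 2 = (-2 + y2)/2, so y2 = 2*2 - -2 = 6
D = (-3, 6)

(-3, 6)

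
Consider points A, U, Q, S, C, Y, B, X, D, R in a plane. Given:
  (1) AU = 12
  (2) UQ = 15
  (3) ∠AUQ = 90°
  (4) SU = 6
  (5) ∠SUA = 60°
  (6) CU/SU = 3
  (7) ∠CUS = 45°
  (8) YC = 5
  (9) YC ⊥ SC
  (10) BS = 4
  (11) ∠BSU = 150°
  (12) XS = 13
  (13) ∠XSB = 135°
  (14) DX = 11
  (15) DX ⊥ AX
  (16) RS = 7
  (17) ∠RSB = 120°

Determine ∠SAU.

Step 1: By the law of cosines on triangle AUS: AS² = 12² + 6² − 2·12·6·cos(60°) = 108, so AS = 6·√3.
Step 2: By the inverse law of cosines on triangle SAU: cos(∠SAU) = ((6·√3)² + 12² − 6²) / (2·6·√3·12) = 216/249.42 = 0.866, so ∠SAU = 30°.

Therefore, the measure of angle ∠SAU = 30°.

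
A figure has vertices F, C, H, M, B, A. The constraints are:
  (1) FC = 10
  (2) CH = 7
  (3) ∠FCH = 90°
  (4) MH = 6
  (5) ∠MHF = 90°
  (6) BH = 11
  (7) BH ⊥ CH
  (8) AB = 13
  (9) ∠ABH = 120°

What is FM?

Step 1: By the law of cosines on triangle FCH: FH² = 10² + 7² − 2·10·7·cos(90°) = 149, so FH = √149.
Step 2: By the law of cosines on triangle FHM: FM² = √149² + 6² − 2·√149·6·cos(90°) = 185, so FM = √185.

Therefore, the length of FM = √185.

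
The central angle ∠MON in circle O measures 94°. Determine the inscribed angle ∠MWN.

By the inscribed angle theorem, the inscribed angle is half the central angle.
Inscribed angle = 94° / 2 = 47°

47°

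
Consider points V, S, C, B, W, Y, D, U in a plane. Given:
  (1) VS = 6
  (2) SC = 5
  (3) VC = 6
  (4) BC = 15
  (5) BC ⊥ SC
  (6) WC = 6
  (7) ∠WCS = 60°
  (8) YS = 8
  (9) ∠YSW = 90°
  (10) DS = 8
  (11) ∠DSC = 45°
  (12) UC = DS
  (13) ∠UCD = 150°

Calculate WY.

Step 1: By the law of cosines on triangle SCW: SW² = 5² + 6² − 2·5·6·cos(60°) = 31, so SW = √31.
Step 2: By the law of cosines on triangle WSY: WY² = √31² + 8² − 2·√31·8·cos(90°) = 95, so WY = √95.

Therefore, the length of WY = √95.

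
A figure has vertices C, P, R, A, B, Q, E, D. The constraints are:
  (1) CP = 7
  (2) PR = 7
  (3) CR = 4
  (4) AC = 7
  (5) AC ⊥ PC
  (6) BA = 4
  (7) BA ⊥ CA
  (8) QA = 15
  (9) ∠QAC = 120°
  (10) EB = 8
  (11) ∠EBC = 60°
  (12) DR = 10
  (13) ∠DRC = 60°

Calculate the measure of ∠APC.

Step 1: By the law of cosines on triangle PCA: PA² = 7² + 7² − 2·7·7·cos(90°) = 98, so PA = 7·√2.
Step 2: By the inverse law of cosines on triangle APC: cos(∠APC) = ((7·√2)² + 7² − 7²) / (2·7·√2·7) = 98/138.59 = 0.7071, so ∠APC = 45°.

Therefore, the measure of angle ∠APC = 45°.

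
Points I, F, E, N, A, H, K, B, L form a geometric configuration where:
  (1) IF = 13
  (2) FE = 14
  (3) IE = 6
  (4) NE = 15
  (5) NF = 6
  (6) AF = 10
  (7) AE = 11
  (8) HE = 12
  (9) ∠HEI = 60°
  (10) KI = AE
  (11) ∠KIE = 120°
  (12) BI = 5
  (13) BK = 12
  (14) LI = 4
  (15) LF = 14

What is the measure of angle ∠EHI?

Step 1: By the law of cosines on triangle HEI: HI² = 12² + 6² − 2·12·6·cos(60°) = 108, so HI = 6·√3.
Step 2: By the inverse law of cosines on triangle EHI: cos(∠EHI) = (12² + (6·√3)² − 6²) / (2·12·6·√3) = 216/249.42 = 0.866, so ∠EHI = 30°.

Therefore, the measure of angle ∠EHI = 30°.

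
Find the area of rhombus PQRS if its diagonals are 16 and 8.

Area = (16 * 8) / 2 = 128 / 2 = 64

64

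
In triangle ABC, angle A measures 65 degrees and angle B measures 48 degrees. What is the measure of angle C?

Let angle C = x. Then 65 + 48 + x = 180.
x = 180 - 113 = 67 degrees.

67 degrees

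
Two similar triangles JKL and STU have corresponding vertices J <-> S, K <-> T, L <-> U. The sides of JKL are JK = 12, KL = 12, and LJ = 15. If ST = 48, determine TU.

Similar triangles have proportional sides. Setting up the proportion:
ST / JK = TU / KL
48 / 12 = TU / 12
TU = 12 * 48 / 12 = 48.

48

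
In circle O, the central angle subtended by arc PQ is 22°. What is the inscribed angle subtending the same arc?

Inscribed angle = 22° / 2 = 11° (inscribed angle theorem).

11°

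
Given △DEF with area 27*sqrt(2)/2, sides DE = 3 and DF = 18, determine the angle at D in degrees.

Area = (1/2) * a * b * sin(C)
sin(C) = 2 * Area / (a * b)
sin(C) = 2 * 27*sqrt(2)/2 / (3 * 18)
sin(C) = sqrt(2)/2
C = arcsin(sqrt(2)/2) = 45°
Since sin(180° - C) = sin(C), the obtuse angle 135° gives the same area, so C = 45° or C = 135°.

45° or 135°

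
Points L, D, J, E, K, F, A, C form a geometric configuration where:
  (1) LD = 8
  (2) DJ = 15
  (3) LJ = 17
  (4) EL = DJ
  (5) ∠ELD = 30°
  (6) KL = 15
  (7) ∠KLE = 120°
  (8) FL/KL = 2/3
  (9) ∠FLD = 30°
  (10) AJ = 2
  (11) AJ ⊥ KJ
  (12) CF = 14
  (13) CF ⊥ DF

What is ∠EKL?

From the given relations: EL = DJ = 15.
Step 1: By the law of cosines on triangle KLE: KE² = 15² + 15² − 2·15·15·cos(120°) = 675, so KE = 15·√3.
Step 2: By the inverse law of cosines on triangle EKL: cos(∠EKL) = ((15·√3)² + 15² − 15²) / (2·15·√3·15) = 675/779.42 = 0.866, so ∠EKL = 30°.

Therefore, the measure of angle ∠EKL = 30°.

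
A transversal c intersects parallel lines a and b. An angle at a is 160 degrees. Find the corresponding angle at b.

Corresponding angles formed by parallel lines and a transversal are equal.
The given angle is 160 degrees.
The corresponding angle = 160 degrees.

160 degrees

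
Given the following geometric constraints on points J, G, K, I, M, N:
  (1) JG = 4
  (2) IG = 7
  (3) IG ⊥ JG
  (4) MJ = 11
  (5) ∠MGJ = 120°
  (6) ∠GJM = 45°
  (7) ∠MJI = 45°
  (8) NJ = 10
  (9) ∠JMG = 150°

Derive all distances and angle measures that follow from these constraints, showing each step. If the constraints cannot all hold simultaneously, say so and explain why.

These constraints are not satisfiable: (5), (6) and (9) are the three interior angles of triangle MGJ, which must sum to 180°, but 120° + 45° + 150° = 315°. No planar figure meets all of them, so nothing further can be derived.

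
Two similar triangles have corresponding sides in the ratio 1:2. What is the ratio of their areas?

The ratio of areas of similar triangles equals the square of the side ratio.
Side ratio = 1:2
Area ratio = (1/2)^2 = 1/4 = 1:4

1:4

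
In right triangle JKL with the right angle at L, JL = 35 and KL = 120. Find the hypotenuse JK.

JK = sqrt(35^2 + 120^2) = sqrt(15625) = 125

125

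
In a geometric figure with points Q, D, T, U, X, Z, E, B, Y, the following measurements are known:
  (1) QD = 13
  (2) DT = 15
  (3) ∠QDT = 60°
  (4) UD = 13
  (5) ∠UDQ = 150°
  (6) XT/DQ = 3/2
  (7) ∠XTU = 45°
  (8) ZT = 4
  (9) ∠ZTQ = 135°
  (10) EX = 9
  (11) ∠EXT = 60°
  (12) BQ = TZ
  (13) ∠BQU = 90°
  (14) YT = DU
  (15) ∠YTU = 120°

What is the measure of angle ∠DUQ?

Step 1: By the law of cosines on triangle UDQ: UQ² = 13² + 13² − 2·13·13·cos(150°) = 630.72, so UQ ≈ 25.11.
Step 2: By the inverse law of cosines on triangle DUQ: cos(∠DUQ) = (13² + 25.11² − 13²) / (2·13·25.11) = 630.72/652.97 = 0.9659, so ∠DUQ = 15°.

Therefore, the measure of angle ∠DUQ = 15°.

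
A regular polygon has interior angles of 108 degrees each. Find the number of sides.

Exterior angle = 180 - 108 = 72. n = 360 / 72 = 5.

5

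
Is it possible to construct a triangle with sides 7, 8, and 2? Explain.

For three segments to close into a triangle, no single side can be as long as the other two combined.
The longest side is 8, and 2 + 7 = 9 > 8.
A triangle can be formed.

Yes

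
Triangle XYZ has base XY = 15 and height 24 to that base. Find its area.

Area = (1/2) * base * height
Area = (1/2) * 15 * 24
Area = 180

180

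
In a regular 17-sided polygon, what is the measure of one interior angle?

Each interior angle of a regular n-gon is (n - 2) * 180 / n.
For n = 17: (17 - 2) * 180 / 17 = 2700/17 = 2700/17 degrees.

2700/17 degrees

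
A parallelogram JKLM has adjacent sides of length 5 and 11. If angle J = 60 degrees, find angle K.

Opposite sides of a parallelogram are parallel, so consecutive angles form co-interior angles on a transversal.
Co-interior angles sum to 180°, giving angle K = 180 - 60 = 120 degrees.

120 degrees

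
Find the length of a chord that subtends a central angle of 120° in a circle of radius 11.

Chord = 2(11) sin(60°) = 11*sqrt(3)

11*sqrt(3)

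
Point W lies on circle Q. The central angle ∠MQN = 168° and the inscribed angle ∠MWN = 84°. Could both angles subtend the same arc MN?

By the inscribed angle theorem, if both angles subtend the same arc, the inscribed angle must be half the central angle.
Half of 168° = 84°, which equals the given inscribed angle of 84°.
Therefore, yes, they correspond to the same arc.

Yes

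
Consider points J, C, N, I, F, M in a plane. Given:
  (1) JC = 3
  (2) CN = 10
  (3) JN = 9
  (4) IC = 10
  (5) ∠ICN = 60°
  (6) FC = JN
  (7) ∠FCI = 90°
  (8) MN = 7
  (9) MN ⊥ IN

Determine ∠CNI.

Step 1: By the law of cosines on triangle NCI: NI² = 10² + 10² − 2·10·10·cos(60°) = 100, so NI = 10.
Step 2: By the inverse law of cosines on triangle CNI: cos(∠CNI) = (10² + 10² − 10²) / (2·10·10) = 100/200 = 0.5, so ∠CNI = 60°.

Therefore, the measure of angle ∠CNI = 60°.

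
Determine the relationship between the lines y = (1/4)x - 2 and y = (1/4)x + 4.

Slope of line 1: m1 = 1/4
Slope of line 2: m2 = 1/4
Two lines are parallel if and only if they have equal slopes (or both are vertical).
Here m1 = m2 = 1/4, confirming the lines are parallel.

Parallel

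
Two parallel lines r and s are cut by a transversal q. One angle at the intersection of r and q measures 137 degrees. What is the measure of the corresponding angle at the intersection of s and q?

When a transversal crosses parallel lines, angles in the same position at each intersection are called corresponding angles.
These are always equal, so the answer is 137 degrees.

137 degrees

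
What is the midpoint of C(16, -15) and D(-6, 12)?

The midpoint is the point halfway along the segment.
Move half the horizontal distance: 16 + (-6 - 16)/2 = 16 + -22/2 = 5
Move half the vertical distance: -15 + (12 - -15)/2 = -15 + 27/2 = -3/2
Midpoint = (5, -3/2)

(5, -3/2)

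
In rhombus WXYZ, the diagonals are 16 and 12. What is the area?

Area = (16 * 12) / 2 = 192 / 2 = 96

96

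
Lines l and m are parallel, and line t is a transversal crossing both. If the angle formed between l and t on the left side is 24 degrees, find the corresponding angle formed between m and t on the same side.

When a transversal crosses parallel lines, angles in the same position at each intersection are called corresponding angles.
These are always equal, so the answer is 24 degrees.

24 degrees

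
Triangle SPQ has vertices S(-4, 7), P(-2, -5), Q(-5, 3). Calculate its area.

The Shoelace formula computes the area from vertex coordinates by summing cross products.
For vertices (-4,7), (-2,-5), (-5,3):
Signed sum = -4*-5 - -2*7 + -2*3 - -5*-5 + -5*7 - -4*3
= 34 + -31 + -23 = -20
Area = (1/2)|-20| = 10.

10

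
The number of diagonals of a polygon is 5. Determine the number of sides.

Using d = n(n - 3)/2, we solve 5 = n(n - 3)/2.
So n(n - 3) = 10.
Testing n = 5: 5 * 2 = 10 = 10. Correct.
The polygon has 5 sides.

5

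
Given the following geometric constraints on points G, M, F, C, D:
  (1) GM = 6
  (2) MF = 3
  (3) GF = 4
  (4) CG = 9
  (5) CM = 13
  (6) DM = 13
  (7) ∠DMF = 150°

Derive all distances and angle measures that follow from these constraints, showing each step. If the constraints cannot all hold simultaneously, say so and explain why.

The constraints are consistent.

Step 1: From FM = 3, MD = 13, and ∠FMD = 150°, by the law of cosines:
  FD² = FM² + MD² - 2·FM·MD·cos(150°) = 9 + 169 + 67.55 = 245.5
  FD ≈ 15.67

Step 2: From GC = 9, GM = 6, CM = 13, by the inverse law of cosines:
  cos(∠CGM) = (GC² + GM² - CM²) / (2·GC·GM)
  ∠CGM = 118.78°

Step 3: From GF = 4, GM = 6, FM = 3, by the inverse law of cosines:
  cos(∠FGM) = (GF² + GM² - FM²) / (2·GF·GM)
  ∠FGM = 26.38°

Step 4: From MC = 13, MG = 6, CG = 9, by the inverse law of cosines:
  cos(∠CMG) = (MC² + MG² - CG²) / (2·MC·MG)
  ∠CMG = 37.36°

Step 5: From MF = 3, MG = 6, FG = 4, by the inverse law of cosines:
  cos(∠FMG) = (MF² + MG² - FG²) / (2·MF·MG)
  ∠FMG = 36.34°

Step 6: From FG = 4, FM = 3, GM = 6, by the inverse law of cosines:
  cos(∠GFM) = (FG² + FM² - GM²) / (2·FG·FM)
  ∠GFM = 117.28°

Step 7: From CG = 9, CM = 13, GM = 6, by the inverse law of cosines:
  cos(∠GCM) = (CG² + CM² - GM²) / (2·CG·CM)
  ∠GCM = 23.86°

Step 8: From FD = 15.67, FM = 3, DM = 13, by the inverse law of cosines:
  cos(∠DFM) = (FD² + FM² - DM²) / (2·FD·FM)
  ∠DFM = 24.51°

Step 9: From DF = 15.67, DM = 13, FM = 3, by the inverse law of cosines:
  cos(∠FDM) = (DF² + DM² - FM²) / (2·DF·DM)
  ∠FDM = 5.49°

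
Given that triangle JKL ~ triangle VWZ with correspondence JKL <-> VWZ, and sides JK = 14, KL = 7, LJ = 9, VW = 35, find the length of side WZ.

Since the triangles are similar, the ratio of corresponding sides is constant.
Scale factor k = VW / JK = 35 / 14 = 5/2
WZ = k * KL = 5/2 * 7 = 35/2

35/2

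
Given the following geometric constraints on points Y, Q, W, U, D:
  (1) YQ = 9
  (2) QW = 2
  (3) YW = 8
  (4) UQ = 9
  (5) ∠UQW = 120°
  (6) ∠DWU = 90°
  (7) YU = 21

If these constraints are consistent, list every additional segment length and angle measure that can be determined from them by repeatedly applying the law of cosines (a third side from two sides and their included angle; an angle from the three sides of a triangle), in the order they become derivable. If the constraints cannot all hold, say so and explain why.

These constraints are not satisfiable: by the triangle inequality in triangle QYU, (1) YQ = 9 and (4) UQ = 9 force YU ≤ 9 + 9 = 18, but (7) says YU = 21. No planar figure meets all of them, so nothing further can be derived.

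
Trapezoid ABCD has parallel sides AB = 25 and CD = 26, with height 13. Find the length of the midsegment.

The midsegment (median) of a trapezoid connects the midpoints of the non-parallel sides.
Its length is the average of the two bases: (25 + 26) / 2 = 51/2.

51/2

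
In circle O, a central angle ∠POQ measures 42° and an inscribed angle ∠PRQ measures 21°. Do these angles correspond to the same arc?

By the inscribed angle theorem, if both angles subtend the same arc, the inscribed angle must be half the central angle.
Half of 42° = 21°, which equals the given inscribed angle of 21°.
Therefore, yes, they correspond to the same arc.

Yes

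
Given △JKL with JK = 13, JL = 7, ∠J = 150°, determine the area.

Area = (1/2)(13)(7) sin(150°) = (1/2)(13)(7)(1/2) = 91/4

91/4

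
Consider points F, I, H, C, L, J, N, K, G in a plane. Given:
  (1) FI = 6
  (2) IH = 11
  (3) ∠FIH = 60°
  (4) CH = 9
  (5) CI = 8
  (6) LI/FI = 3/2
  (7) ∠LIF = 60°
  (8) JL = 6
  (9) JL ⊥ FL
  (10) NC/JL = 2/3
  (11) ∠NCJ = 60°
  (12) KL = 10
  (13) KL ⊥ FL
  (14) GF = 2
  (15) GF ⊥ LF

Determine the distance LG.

From the given relations: LI = 3/2·FI = 3/2·6 = 9.
Step 1: By the law of cosines on triangle LIF: LF² = 9² + 6² − 2·9·6·cos(60°) = 63, so LF = 3·√7.
Step 2: By the law of cosines on triangle LFG: LG² = (3·√7)² + 2² − 2·3·√7·2·cos(90°) = 67, so LG = √67.

Therefore, the length of LG = √67.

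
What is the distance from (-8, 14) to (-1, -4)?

The horizontal distance is |-1 - -8| = 7 and the vertical distance is |-4 - 14| = 18.
By the Pythagorean theorem, d = sqrt(7^2 + 18^2) = sqrt(373).

sqrt(373)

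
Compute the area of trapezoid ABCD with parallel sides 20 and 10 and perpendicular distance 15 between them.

Area = (20 + 10) * 15 / 2 = 450 / 2 = 225

225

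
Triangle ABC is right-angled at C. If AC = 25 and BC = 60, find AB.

By the Pythagorean theorem: AB^2 = AC^2 + BC^2
AB^2 = 25^2 + 60^2 = 625 + 3600 = 4225
AB = sqrt(4225) = 65

65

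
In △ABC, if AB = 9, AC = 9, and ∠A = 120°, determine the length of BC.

Law of cosines: BC^2 = 9^2 + 9^2 - 2(9)(9)cos(120°) = 243, so BC = 9*sqrt(3).

9*sqrt(3)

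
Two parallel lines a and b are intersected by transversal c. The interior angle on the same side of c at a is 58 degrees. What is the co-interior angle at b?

Co-interior angles (same-side interior) formed by parallel lines and a transversal are supplementary (sum to 180 degrees).
The given angle is 58 degrees.
The co-interior angle = 180 - 58 = 122 degrees.

122 degrees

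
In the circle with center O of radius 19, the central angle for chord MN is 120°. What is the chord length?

Drop a perpendicular from the center to the chord, bisecting both the chord and the central angle.
Each half-chord = r sin(θ/2) = 19 sin(60°).
The full chord = 2 × 19 × sin(60°) = 19*sqrt(3).

19*sqrt(3)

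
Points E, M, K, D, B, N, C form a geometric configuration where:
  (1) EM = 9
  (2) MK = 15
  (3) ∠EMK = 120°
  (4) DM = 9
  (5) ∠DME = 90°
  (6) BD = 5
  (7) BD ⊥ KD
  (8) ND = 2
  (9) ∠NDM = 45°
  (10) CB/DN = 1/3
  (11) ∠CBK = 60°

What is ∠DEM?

Step 1: By the law of cosines on triangle EMD: ED² = 9² + 9² − 2·9·9·cos(90°) = 162, so ED = 9·√2.
Step 2: By the inverse law of cosines on triangle DEM: cos(∠DEM) = ((9·√2)² + 9² − 9²) / (2·9·√2·9) = 162/229.1 = 0.7071, so ∠DEM = 45°.

Therefore, the measure of angle ∠DEM = 45°.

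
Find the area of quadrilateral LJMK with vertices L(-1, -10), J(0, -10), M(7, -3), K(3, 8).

The Shoelace formula works by pairing each vertex with the next (cycling back to the first).
For each pair, compute x_i*y_(i+1) - x_(i+1)*y_i:
  (-1*-10 - 0*-10) = 10
  (0*-3 - 7*-10) = 70
  (7*8 - 3*-3) = 65
  (3*-10 - -1*8) = -22
Taking half the absolute value of the total: Area = (1/2)(123) = 123/2.

123/2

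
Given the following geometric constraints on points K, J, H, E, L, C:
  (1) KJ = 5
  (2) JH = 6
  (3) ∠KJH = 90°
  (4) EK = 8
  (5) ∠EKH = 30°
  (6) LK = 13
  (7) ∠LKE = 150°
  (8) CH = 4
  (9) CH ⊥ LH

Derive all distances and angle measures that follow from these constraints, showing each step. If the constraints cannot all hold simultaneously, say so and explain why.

The constraints are consistent.

Step 1: From KJ = 5, JH = 6, and ∠KJH = 90°, by the law of cosines:
  KH² = KJ² + JH² - 2·KJ·JH·cos(90°) = 25 + 36 - 0 = 61
  KH = √61

Step 2: From EK = 8, KL = 13, and ∠EKL = 150°, by the law of cosines:
  EL² = EK² + KL² - 2·EK·KL·cos(150°) = 64 + 169 + 180.1 = 413.1
  EL ≈ 20.33

Step 3: From HK = √61, KE = 8, and ∠HKE = 30°, by the law of cosines:
  HE² = HK² + KE² - 2·HK·KE·cos(30°) = 61 + 64 - 108.2 = 16.78
  HE ≈ 4.1

Step 4: From KH = √61, KJ = 5, HJ = 6, by the inverse law of cosines:
  cos(∠HKJ) = (KH² + KJ² - HJ²) / (2·KH·KJ)
  ∠HKJ = 50.19°

Step 5: From HJ = 6, HK = √61, JK = 5, by the inverse law of cosines:
  cos(∠JHK) = (HJ² + HK² - JK²) / (2·HJ·HK)
  ∠JHK = 39.81°

Step 6: From EK = 8, EL = 20.33, KL = 13, by the inverse law of cosines:
  cos(∠KEL) = (EK² + EL² - KL²) / (2·EK·EL)
  ∠KEL = 18.65°

Step 7: From LE = 20.33, LK = 13, EK = 8, by the inverse law of cosines:
  cos(∠ELK) = (LE² + LK² - EK²) / (2·LE·LK)
  ∠ELK = 11.35°

Step 8: From HE = 4.1, HK = √61, EK = 8, by the inverse law of cosines:
  cos(∠EHK) = (HE² + HK² - EK²) / (2·HE·HK)
  ∠EHK = 77.56°

Step 9: From EH = 4.1, EK = 8, HK = √61, by the inverse law of cosines:
  cos(∠HEK) = (EH² + EK² - HK²) / (2·EH·EK)
  ∠HEK = 72.44°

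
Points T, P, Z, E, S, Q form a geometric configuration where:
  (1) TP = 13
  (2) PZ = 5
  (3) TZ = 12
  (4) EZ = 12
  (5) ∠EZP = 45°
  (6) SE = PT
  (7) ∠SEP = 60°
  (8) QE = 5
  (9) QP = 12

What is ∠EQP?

Step 1: By the law of cosines on triangle EZP: EP² = 12² + 5² − 2·12·5·cos(45°) = 84.15, so EP ≈ 9.17.
Step 2: By the inverse law of cosines on triangle EQP: cos(∠EQP) = (5² + 12² − 9.17²) / (2·5·12) = 84.85/120 = 0.7071, so ∠EQP = 45°.

Therefore, the measure of angle ∠EQP = 45°.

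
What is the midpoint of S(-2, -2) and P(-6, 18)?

The midpoint is the point halfway along the segment.
Move half the horizontal distance: -2 + (-6 - -2)/2 = -2 + -4/2 = -4
Move half the vertical distance: -2 + (18 - -2)/2 = -2 + 20/2 = 8
Midpoint = (-4, 8)

(-4, 8)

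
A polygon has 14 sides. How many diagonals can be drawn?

Total line segments between 14 vertices = C(14,2) = 91.
Subtract the 14 sides: 91 - 14 = 77 diagonals.

77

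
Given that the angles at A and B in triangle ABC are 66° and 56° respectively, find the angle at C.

angle C = 180 - 66 - 56 = 58 degrees.

58 degrees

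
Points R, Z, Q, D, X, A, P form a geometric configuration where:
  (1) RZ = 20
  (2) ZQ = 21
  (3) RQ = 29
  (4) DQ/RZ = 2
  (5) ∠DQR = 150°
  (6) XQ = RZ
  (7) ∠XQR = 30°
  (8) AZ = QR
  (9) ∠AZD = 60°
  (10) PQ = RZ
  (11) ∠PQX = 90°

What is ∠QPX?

From the given relations: PQ = RZ = 20; XQ = RZ = 20.
Step 1: By the law of cosines on triangle PQX: PX² = 20² + 20² − 2·20·20·cos(90°) = 800, so PX = 20·√2.
Step 2: By the inverse law of cosines on triangle QPX: cos(∠QPX) = (20² + (20·√2)² − 20²) / (2·20·20·√2) = 800/1131.37 = 0.7071, so ∠QPX = 45°.

Therefore, the measure of angle ∠QPX = 45°.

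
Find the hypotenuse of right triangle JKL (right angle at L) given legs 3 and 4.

JK = sqrt(3^2 + 4^2) = sqrt(25) = 5

5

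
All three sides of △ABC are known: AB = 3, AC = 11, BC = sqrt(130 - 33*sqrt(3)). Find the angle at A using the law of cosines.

cos(A) = (3² + 11² - (sqrt(130 - 33*sqrt(3)))²) / (2 × 3 × 11) = sqrt(3)/2, so A = arccos(sqrt(3)/2) = 30°.

30°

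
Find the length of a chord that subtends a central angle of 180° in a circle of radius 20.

Drop a perpendicular from the center to the chord, bisecting both the chord and the central angle.
Each half-chord = r sin(θ/2) = 20 sin(90°).
The full chord = 2 × 20 × sin(90°) = 40.

40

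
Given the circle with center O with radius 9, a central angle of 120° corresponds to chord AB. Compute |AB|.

Chord length = 2r sin(θ/2)
= 2 × 9 × sin(120°/2)
= 2 × 9 × sin(60°)
= 9*sqrt(3)

9*sqrt(3)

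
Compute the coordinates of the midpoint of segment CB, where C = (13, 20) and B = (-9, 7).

M = ((x₁ + x₂)/2, (y₁ + y₂)/2)
= ((13 + -9)/2, (20 + 7)/2)
= (4/2, 27/2) = (2, 27/2)

(2, 27/2)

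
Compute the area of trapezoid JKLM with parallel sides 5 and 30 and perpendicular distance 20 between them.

Area = (5 + 30) * 20 / 2 = 700 / 2 = 350

350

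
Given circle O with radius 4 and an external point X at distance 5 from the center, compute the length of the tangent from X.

The tangent, radius, and line from the external point to the center form a right triangle.
The right angle is where the tangent meets the radius.
By the Pythagorean theorem: tangent² + 4² = 5²
tangent² = 25 - 16 = 9
tangent = 3

3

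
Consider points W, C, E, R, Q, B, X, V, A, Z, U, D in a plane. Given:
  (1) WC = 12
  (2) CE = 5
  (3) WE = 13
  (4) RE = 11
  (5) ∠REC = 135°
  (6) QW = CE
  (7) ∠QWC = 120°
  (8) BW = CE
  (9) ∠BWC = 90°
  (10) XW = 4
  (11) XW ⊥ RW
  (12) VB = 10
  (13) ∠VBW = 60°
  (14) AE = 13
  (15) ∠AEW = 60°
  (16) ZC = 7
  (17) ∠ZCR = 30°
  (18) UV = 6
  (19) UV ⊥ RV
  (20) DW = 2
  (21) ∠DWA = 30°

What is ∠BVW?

From the given relations: BW = CE = 5.
Step 1: By the law of cosines on triangle VBW: VW² = 10² + 5² − 2·10·5·cos(60°) = 75, so VW = 5·√3.
Step 2: By the inverse law of cosines on triangle BVW: cos(∠BVW) = (10² + (5·√3)² − 5²) / (2·10·5·√3) = 150/173.21 = 0.866, so ∠BVW = 30°.

Therefore, the measure of angle ∠BVW = 30°.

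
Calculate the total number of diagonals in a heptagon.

The number of diagonals in an n-gon is n(n - 3)/2.
For n = 7: 7(7 - 3)/2 = 7 × 4 / 2 = 14.

14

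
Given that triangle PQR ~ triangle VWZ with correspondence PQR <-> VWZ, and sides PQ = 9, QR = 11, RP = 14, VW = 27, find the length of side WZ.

k = 27/9 = 3. WZ = 3 * 11 = 33.

33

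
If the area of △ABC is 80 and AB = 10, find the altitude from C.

Area = (1/2) * base * height
height = 2 * Area / base
height = 2 * 80 / 10
height = 160 / 10
height = 16

16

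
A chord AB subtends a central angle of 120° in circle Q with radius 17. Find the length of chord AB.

Chord length = 2r sin(θ/2)
= 2 × 17 × sin(120°/2)
= 2 × 17 × sin(60°)
= 17*sqrt(3)

17*sqrt(3)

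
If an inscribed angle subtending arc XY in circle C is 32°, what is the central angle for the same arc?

Central angle = 2 × 32° = 64° (inscribed angle theorem).

64°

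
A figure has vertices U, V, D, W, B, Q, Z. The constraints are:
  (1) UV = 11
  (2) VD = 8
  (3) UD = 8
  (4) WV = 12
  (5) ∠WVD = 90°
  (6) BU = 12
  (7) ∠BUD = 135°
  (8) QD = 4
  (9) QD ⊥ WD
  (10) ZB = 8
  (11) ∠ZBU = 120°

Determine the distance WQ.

Step 1: By the law of cosines on triangle DVW: DW² = 8² + 12² − 2·8·12·cos(90°) = 208, so DW = 4·√13.
Step 2: By the law of cosines on triangle WDQ: WQ² = (4·√13)² + 4² − 2·4·√13·4·cos(90°) = 224, so WQ = 4·√14.

Therefore, the length of WQ = 4·√14.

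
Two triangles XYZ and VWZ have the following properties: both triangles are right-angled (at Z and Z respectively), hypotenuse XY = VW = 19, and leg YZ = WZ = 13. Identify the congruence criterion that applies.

The given information provides:
both triangles are right-angled (at Z and Z respectively), hypotenuse XY = VW = 19, and leg YZ = WZ = 13
This matches the HL congruence theorem.
The hypotenuse and one leg of two right triangles are equal (Hypotenuse-Leg).

HL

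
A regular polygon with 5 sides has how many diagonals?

Total line segments between 5 vertices = C(5,2) = 10.
Subtract the 5 sides: 10 - 5 = 5 diagonals.

5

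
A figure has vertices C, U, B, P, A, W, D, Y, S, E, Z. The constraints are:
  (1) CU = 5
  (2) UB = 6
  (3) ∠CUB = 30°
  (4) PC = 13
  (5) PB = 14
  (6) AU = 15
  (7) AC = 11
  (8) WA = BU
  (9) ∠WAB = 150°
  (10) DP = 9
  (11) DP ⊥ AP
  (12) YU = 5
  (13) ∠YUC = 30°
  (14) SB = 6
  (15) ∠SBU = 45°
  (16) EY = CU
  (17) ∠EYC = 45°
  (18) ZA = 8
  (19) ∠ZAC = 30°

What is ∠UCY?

Step 1: By the law of cosines on triangle CUY: CY² = 5² + 5² − 2·5·5·cos(30°) = 6.7, so CY ≈ 2.59.
Step 2: By the inverse law of cosines on triangle UCY: cos(∠UCY) = (5² + 2.59² − 5²) / (2·5·2.59) = 6.7/25.88 = 0.2588, so ∠UCY = 75°.

Therefore, the measure of angle ∠UCY = 75°.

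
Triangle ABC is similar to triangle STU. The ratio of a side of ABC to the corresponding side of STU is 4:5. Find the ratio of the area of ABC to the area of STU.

Area scales with the square of linear dimensions. If every length is multiplied by 4/5, then the area is multiplied by (4/5)^2 = 16/25.
The area ratio is 16:25.

16:25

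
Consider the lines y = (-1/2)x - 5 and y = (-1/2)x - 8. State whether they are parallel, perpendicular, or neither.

Slope of line 1: m1 = -1/2
Slope of line 2: m2 = -1/2
Two lines are parallel if and only if they have equal slopes (or both are vertical).
Here m1 = m2 = -1/2, confirming the lines are parallel.

Parallel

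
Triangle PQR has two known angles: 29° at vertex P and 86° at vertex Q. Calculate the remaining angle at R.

angle R = 180 - 29 - 86 = 65 degrees.

65 degrees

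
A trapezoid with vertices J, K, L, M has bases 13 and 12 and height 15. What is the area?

Area of a trapezoid = (base1 + base2) * height / 2
Area = (13 + 12) * 15 / 2
Area = 25 * 15 / 2
Area = 375 / 2
Area = 375/2

375/2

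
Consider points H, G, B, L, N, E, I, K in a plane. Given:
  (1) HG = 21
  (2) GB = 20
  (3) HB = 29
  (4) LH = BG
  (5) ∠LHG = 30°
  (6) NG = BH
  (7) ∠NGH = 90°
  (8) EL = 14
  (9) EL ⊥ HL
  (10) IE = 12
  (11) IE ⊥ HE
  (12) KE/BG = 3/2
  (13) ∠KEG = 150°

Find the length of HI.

From the given relations: LH = BG = 20.
Step 1: By the law of cosines on triangle ELH: EH² = 14² + 20² − 2·14·20·cos(90°) = 596, so EH = 2·√149.
Step 2: By the law of cosines on triangle HEI: HI² = (2·√149)² + 12² − 2·2·√149·12·cos(90°) = 740, so HI = 2·√185.

Therefore, the length of HI = 2·√185.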